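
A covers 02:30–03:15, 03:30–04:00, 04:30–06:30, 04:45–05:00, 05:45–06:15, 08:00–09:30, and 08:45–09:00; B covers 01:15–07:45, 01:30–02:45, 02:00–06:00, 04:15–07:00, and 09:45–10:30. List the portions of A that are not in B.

08:00-09:30

Merge the first list: 02:30-03:15, 03:30-04:00, 04:30-06:30, 08:00-09:30.
Merge the second list: 01:15-07:45, 09:45-10:30.
02:30-03:15 lies entirely inside B → drops out.
03:30-04:00 lies entirely inside B → drops out.
04:30-06:30 lies entirely inside B → drops out.
08:00-09:30 is untouched.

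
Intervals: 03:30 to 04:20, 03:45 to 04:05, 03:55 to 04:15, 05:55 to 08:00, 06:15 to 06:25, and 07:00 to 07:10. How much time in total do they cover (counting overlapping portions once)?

2 h 55 min

Merged: 03:30-04:20, 05:55-08:00.
Lengths: 50 min + 2 h 5 min = 2 h 55 min.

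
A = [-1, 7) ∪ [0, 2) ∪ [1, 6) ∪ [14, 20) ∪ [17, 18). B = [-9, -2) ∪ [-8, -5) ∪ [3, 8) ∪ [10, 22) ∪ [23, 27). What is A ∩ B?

First set merges to [-1, 7), [14, 20).
Second set merges to [-9, -2), [3, 8), [10, 22), [23, 27).
[-1, 7) overlaps B on [3, 7).
[14, 20) overlaps B on [14, 20).

[3, 7) ∪ [14, 20)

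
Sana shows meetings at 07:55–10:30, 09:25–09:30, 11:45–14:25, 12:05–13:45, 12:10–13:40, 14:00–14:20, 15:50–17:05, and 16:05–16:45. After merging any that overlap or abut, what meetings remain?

09:25-09:30 overlaps/touches 07:55-10:30 → extend to 07:55-10:30.
11:45-14:25 is disjoint → start new block.
12:05-13:45 overlaps/touches 11:45-14:25 → extend to 11:45-14:25.
12:10-13:40 overlaps/touches 11:45-14:25 → extend to 11:45-14:25.
14:00-14:20 overlaps/touches 11:45-14:25 → extend to 11:45-14:25.
15:50-17:05 is disjoint → start new block.
16:05-16:45 overlaps/touches 15:50-17:05 → extend to 15:50-17:05.

07:55-10:30, 11:45-14:25, 15:50-17:05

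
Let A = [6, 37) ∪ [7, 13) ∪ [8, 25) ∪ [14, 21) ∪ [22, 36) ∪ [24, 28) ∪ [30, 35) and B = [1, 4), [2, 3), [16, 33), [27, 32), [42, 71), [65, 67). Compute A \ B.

First set merges to [6, 37).
Second set merges to [1, 4), [16, 33), [42, 71).
[6, 37) minus B → [6, 16), [33, 37).

[6, 16) ∪ [33, 37)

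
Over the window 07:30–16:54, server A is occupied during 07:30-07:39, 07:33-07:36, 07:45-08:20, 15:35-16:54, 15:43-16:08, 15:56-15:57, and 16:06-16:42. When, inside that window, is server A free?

Covered (merged): 07:30-07:39, 07:45-08:20, 15:35-16:54.
Gaps within 07:30-16:54: 07:39-07:45, 08:20-15:35.

07:39-07:45, 08:20-15:35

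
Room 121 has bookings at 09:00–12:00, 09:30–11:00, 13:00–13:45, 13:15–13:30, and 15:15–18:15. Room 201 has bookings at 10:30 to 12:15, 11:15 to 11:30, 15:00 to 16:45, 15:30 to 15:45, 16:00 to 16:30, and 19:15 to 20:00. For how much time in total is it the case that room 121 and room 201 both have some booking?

3 h

Merge the first list: 09:00–12:00, 13:00–13:45, 15:15–18:15.
Merge the second list: 10:30–12:15, 15:00–16:45, 19:15–20:00.
A ∩ B = 10:30–12:00, 15:15–16:45.
Total: 1 h 30 min + 1 h 30 min = 3 h.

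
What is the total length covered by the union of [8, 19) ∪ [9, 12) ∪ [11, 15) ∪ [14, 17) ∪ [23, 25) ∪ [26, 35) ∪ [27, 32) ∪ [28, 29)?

22

Merged: [8, 19), [23, 25), [26, 35).
Lengths: 11 + 2 + 9 = 22.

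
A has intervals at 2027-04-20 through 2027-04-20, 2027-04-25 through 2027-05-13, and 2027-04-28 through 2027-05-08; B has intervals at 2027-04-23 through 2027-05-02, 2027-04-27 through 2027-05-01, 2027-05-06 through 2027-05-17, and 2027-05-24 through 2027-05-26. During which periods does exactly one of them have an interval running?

2027-04-20 through 2027-04-20, 2027-04-23 through 2027-04-24, 2027-05-03 through 2027-05-05, 2027-05-14 through 2027-05-17, 2027-05-24 through 2027-05-26

A, merged: 2027-04-20 through 2027-04-20, 2027-04-25 through 2027-05-13.
B, merged: 2027-04-23 through 2027-05-02, 2027-05-06 through 2027-05-17, 2027-05-24 through 2027-05-26.
A \ B = 2027-04-20 through 2027-04-20, 2027-05-03 through 2027-05-05.
B \ A = 2027-04-23 through 2027-04-24, 2027-05-14 through 2027-05-17, 2027-05-24 through 2027-05-26.
Union of the two gives the symmetric difference.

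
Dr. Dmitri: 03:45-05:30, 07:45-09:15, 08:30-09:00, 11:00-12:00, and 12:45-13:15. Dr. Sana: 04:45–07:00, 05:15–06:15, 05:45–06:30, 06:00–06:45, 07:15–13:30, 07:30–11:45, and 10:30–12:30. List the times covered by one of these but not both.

03:45–04:45, 05:30–07:00, 07:15–07:45, 09:15–11:00, 12:00–12:45, 13:15–13:30

A, merged: 03:45–05:30, 07:45–09:15, 11:00–12:00, 12:45–13:15.
B, merged: 04:45–07:00, 07:15–13:30.
A but not B: 03:45–04:45.
B but not A: 05:30–07:00, 07:15–07:45, 09:15–11:00, 12:00–12:45, 13:15–13:30.
Combining gives A △ B.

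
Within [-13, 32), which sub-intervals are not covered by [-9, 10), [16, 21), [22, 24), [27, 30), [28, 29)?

[-13, -9) ∪ [10, 16) ∪ [21, 22) ∪ [24, 27) ∪ [30, 32)

Covered (merged): [-9, 10), [16, 21), [22, 24), [27, 30).
Uncovered inside [-13, 32): [-13, -9), [10, 16), [21, 22), [24, 27), [30, 32).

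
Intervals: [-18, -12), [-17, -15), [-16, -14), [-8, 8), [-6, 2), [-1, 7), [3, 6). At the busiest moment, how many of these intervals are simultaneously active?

At -16, 3 of the intervals are simultaneously active.
No point has more.

3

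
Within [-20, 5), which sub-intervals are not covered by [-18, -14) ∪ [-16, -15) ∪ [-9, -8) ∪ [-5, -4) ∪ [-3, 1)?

[-20, -18) ∪ [-14, -9) ∪ [-8, -5) ∪ [-4, -3) ∪ [1, 5)

After merging, the occupied span is [-18, -14), [-9, -8), [-5, -4), [-3, 1).
Gaps within [-20, 5): [-20, -18), [-14, -9), [-8, -5), [-4, -3), [1, 5).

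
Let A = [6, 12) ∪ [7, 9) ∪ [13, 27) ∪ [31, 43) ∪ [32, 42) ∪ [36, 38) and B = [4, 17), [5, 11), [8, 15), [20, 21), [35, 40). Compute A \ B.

A, merged: [6, 12), [13, 27), [31, 43).
B, merged: [4, 17), [20, 21), [35, 40).
[6, 12): fully covered by B → removed.
[13, 27) minus B → [17, 20), [21, 27).
[31, 43) minus B → [31, 35), [40, 43).

[17, 20) ∪ [21, 27) ∪ [31, 35) ∪ [40, 43)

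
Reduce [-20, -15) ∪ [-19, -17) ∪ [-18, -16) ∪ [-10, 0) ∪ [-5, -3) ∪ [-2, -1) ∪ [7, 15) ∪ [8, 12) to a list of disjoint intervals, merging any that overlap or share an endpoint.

[-20, -15) ∪ [-10, 0) ∪ [7, 15)

[-19, -17) overlaps/touches [-20, -15) → extend to [-20, -15).
[-18, -16) overlaps/touches [-20, -15) → extend to [-20, -15).
[-10, 0) is disjoint → start new block.
[-5, -3) overlaps/touches [-10, 0) → extend to [-10, 0).
[-2, -1) overlaps/touches [-10, 0) → extend to [-10, 0).
[7, 15) is disjoint → start new block.
[8, 12) overlaps/touches [7, 15) → extend to [7, 15).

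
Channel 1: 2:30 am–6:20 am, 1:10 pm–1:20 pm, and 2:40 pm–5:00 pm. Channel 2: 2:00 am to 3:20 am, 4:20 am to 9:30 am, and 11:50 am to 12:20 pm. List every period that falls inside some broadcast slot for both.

2:30 am–3:20 am, 4:20 am–6:20 am

2:30 am–6:20 am meets the second set on 2:30 am–3:20 am, 4:20 am–6:20 am.
1:10 pm–1:20 pm: no overlap with the second set.
2:40 pm–5:00 pm: no overlap with the second set.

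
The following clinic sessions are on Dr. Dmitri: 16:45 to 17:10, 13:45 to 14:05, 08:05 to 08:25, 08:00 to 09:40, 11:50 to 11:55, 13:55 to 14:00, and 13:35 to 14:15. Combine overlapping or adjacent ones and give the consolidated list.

08:00–09:40, 11:50–11:55, 13:35–14:15, 16:45–17:10

Sort by start: 08:00–09:40, 08:05–08:25, 11:50–11:55, 13:35–14:15, 13:45–14:05, 13:55–14:00, 16:45–17:10.
08:05–08:25 overlaps/touches 08:00–09:40 → extend to 08:00–09:40.
11:50–11:55 is disjoint → start new block.
13:35–14:15 is disjoint → start new block.
13:45–14:05 overlaps/touches 13:35–14:15 → extend to 13:35–14:15.
13:55–14:00 overlaps/touches 13:35–14:15 → extend to 13:35–14:15.
16:45–17:10 is disjoint → start new block.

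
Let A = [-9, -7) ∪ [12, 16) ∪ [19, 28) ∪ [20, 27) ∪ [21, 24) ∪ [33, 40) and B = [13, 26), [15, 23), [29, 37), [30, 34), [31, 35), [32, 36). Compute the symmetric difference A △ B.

[-9, -7) ∪ [12, 13) ∪ [16, 19) ∪ [26, 28) ∪ [29, 33) ∪ [37, 40)

A, merged: [-9, -7), [12, 16), [19, 28), [33, 40).
B, merged: [13, 26), [29, 37).
A \ B = [-9, -7), [12, 13), [26, 28), [37, 40).
B \ A = [16, 19), [29, 33).
Union of the two gives the symmetric difference.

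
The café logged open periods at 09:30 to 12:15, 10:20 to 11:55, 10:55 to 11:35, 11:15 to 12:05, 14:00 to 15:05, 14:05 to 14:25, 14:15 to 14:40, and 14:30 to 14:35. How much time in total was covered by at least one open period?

Merged: 09:30–12:15, 14:00–15:05.
Lengths: 2 h 45 min + 1 h 5 min = 3 h 50 min.

3 h 50 min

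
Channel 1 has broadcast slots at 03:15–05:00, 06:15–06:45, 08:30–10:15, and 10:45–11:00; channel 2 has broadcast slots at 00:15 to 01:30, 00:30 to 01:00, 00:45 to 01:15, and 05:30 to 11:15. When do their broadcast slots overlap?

B, merged: 00:15–01:30, 05:30–11:15.
03:15–05:00 falls entirely outside B.
06:15–06:45 overlaps B on 06:15–06:45.
08:30–10:15 overlaps B on 08:30–10:15.
10:45–11:00 overlaps B on 10:45–11:00.

06:15–06:45, 08:30–10:15, 10:45–11:00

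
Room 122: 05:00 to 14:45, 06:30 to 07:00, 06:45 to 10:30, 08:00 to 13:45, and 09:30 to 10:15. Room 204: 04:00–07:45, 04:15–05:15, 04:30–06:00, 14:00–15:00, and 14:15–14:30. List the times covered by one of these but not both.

A, merged: 05:00–14:45.
B, merged: 04:00–07:45, 14:00–15:00.
A \ B = 07:45–14:00.
B \ A = 04:00–05:00, 14:45–15:00.
Union of the two gives the symmetric difference.

04:00–05:00, 07:45–14:00, 14:45–15:00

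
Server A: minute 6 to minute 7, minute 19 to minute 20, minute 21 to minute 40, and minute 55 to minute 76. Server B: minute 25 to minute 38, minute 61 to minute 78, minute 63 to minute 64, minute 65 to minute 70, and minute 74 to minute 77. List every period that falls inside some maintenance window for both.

Merge the second list: minute 25 to minute 38, minute 61 to minute 78.
minute 6 to minute 7 meets no B interval.
minute 19 to minute 20 meets no B interval.
minute 21 to minute 40 ∩ B → minute 25 to minute 38.
minute 55 to minute 76 ∩ B → minute 61 to minute 76.

minute 25 to minute 38, minute 61 to minute 76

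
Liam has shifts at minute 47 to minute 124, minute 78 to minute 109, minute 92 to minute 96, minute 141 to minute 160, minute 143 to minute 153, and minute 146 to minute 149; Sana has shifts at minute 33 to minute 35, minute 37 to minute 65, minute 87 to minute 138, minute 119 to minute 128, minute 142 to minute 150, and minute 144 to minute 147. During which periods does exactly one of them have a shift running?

minute 33 to minute 35, minute 37 to minute 47, minute 65 to minute 87, minute 124 to minute 138, minute 141 to minute 142, minute 150 to minute 160

First set merges to minute 47 to minute 124, minute 141 to minute 160.
Second set merges to minute 33 to minute 35, minute 37 to minute 65, minute 87 to minute 138, minute 142 to minute 150.
Only in the first: minute 65 to minute 87, minute 141 to minute 142, minute 150 to minute 160.
Only in the second: minute 33 to minute 35, minute 37 to minute 47, minute 124 to minute 138.
Together these are the periods covered by exactly one.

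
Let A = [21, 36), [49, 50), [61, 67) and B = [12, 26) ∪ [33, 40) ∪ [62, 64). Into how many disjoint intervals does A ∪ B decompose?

A ∪ B = [12, 40), [49, 50), [61, 67).
That is 3 disjoint pieces.

3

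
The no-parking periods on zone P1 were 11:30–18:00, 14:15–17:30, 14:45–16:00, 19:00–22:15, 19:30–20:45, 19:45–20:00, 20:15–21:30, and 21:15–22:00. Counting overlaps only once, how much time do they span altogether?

Merged: 11:30–18:00, 19:00–22:15.
Lengths: 6 h 30 min + 3 h 15 min = 9 h 45 min.

9 h 45 min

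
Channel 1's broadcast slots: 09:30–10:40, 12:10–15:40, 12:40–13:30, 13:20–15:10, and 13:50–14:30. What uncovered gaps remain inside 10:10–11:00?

10:40–11:00

Covered (merged): 09:30–10:40, 12:10–15:40.
Complement within 10:10–11:00: 10:40–11:00.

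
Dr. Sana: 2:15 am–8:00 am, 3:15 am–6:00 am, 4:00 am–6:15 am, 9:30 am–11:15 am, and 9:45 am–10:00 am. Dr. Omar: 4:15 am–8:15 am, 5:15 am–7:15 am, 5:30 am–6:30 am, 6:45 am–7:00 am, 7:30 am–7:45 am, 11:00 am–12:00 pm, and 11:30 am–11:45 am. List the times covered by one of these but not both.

First set merges to 2:15 am–8:00 am, 9:30 am–11:15 am.
Second set merges to 4:15 am–8:15 am, 11:00 am–12:00 pm.
Only in the first: 2:15 am–4:15 am, 9:30 am–11:00 am.
Only in the second: 8:00 am–8:15 am, 11:15 am–12:00 pm.
Together these are the periods covered by exactly one.

2:15 am–4:15 am, 8:00 am–8:15 am, 9:30 am–11:00 am, 11:15 am–12:00 pm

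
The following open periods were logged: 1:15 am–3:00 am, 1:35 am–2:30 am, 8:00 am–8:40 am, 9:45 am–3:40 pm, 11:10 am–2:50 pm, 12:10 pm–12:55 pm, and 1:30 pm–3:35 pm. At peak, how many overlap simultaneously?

3

At 12:10 pm, 3 of the intervals are simultaneously active.
No point has more.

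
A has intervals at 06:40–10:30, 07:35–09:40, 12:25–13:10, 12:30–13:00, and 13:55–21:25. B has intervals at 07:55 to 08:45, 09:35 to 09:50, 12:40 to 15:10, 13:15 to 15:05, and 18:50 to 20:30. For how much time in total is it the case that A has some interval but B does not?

First set merges to 06:40–10:30, 12:25–13:10, 13:55–21:25.
Second set merges to 07:55–08:45, 09:35–09:50, 12:40–15:10, 18:50–20:30.
A \ B = 06:40–07:55, 08:45–09:35, 09:50–10:30, 12:25–12:40, 15:10–18:50, 20:30–21:25.
Total: 1 h 15 min + 50 min + 40 min + 15 min + 3 h 40 min + 55 min = 7 h 35 min.

7 h 35 min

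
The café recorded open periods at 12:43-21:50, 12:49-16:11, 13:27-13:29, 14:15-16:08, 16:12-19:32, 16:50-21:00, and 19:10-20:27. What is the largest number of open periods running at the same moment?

4

Walk the sorted start/end points keeping a running depth.
The depth first hits 4 at 19:10.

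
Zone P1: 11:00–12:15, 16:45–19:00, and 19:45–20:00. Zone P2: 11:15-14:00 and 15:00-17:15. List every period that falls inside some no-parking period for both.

11:00–12:15 overlaps B on 11:15–12:15.
16:45–19:00 overlaps B on 16:45–17:15.
19:45–20:00 falls entirely outside B.

11:15–12:15, 16:45–17:15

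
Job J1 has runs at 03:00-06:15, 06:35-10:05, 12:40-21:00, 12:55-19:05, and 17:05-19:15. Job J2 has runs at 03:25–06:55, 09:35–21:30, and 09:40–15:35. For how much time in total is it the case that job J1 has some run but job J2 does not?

A, merged: 03:00–06:15, 06:35–10:05, 12:40–21:00.
B, merged: 03:25–06:55, 09:35–21:30.
A \ B = 03:00–03:25, 06:55–09:35.
Total: 25 min + 2 h 40 min = 3 h 5 min.

3 h 5 min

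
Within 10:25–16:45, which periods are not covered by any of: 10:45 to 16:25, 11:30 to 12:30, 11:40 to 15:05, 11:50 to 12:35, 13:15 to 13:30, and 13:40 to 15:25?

After merging, the occupied span is 10:45–16:25.
Gaps within 10:25–16:45: 10:25–10:45, 16:25–16:45.

10:25–10:45, 16:25–16:45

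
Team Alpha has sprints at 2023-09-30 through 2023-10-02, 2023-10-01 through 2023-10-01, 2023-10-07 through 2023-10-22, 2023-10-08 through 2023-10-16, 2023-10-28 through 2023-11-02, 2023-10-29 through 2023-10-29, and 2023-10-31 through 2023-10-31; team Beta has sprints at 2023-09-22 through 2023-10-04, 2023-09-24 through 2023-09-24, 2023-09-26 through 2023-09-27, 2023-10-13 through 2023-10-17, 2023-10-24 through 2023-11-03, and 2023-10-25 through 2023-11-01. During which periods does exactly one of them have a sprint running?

First set merges to 2023-09-30 through 2023-10-02, 2023-10-07 through 2023-10-22, 2023-10-28 through 2023-11-02.
Second set merges to 2023-09-22 through 2023-10-04, 2023-10-13 through 2023-10-17, 2023-10-24 through 2023-11-03.
A but not B: 2023-10-07 through 2023-10-12, 2023-10-18 through 2023-10-22.
B but not A: 2023-09-22 through 2023-09-29, 2023-10-03 through 2023-10-04, 2023-10-24 through 2023-10-27, 2023-11-03 through 2023-11-03.
Combining gives A △ B.

2023-09-22 through 2023-09-29, 2023-10-03 through 2023-10-04, 2023-10-07 through 2023-10-12, 2023-10-18 through 2023-10-22, 2023-10-24 through 2023-10-27, 2023-11-03 through 2023-11-03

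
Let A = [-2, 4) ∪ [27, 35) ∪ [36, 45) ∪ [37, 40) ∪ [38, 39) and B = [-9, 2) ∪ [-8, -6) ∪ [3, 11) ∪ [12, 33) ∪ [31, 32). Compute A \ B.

First set merges to [-2, 4), [27, 35), [36, 45).
Second set merges to [-9, 2), [3, 11), [12, 33).
[-2, 4) minus B → [2, 3).
[27, 35) minus B → [33, 35).
[36, 45): no B overlap → unchanged.

[2, 3) ∪ [33, 35) ∪ [36, 45)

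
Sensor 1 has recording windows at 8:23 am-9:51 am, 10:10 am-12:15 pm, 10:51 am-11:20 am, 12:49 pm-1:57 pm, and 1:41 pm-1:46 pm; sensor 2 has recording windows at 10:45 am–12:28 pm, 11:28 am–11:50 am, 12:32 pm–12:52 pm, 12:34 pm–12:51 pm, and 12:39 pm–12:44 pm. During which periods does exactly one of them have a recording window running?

8:23 am-9:51 am, 10:10 am-10:45 am, 12:15 pm-12:28 pm, 12:32 pm-12:49 pm, 12:52 pm-1:57 pm

A, merged: 8:23 am-9:51 am, 10:10 am-12:15 pm, 12:49 pm-1:57 pm.
B, merged: 10:45 am-12:28 pm, 12:32 pm-12:52 pm.
Only in the first: 8:23 am-9:51 am, 10:10 am-10:45 am, 12:52 pm-1:57 pm.
Only in the second: 12:15 pm-12:28 pm, 12:32 pm-12:49 pm.
Together these are the periods covered by exactly one.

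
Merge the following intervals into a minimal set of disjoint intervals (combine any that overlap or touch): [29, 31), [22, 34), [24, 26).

[22, 34)

Sort by start: [22, 34), [24, 26), [29, 31).
[24, 26) overlaps/touches [22, 34) → extend to [22, 34).
[29, 31) overlaps/touches [22, 34) → extend to [22, 34).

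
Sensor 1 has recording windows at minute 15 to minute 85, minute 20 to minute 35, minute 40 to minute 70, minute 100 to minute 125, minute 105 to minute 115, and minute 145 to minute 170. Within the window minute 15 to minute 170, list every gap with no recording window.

Covered (merged): minute 15 to minute 85, minute 100 to minute 125, minute 145 to minute 170.
Complement within minute 15 to minute 170: minute 85 to minute 100, minute 125 to minute 145.

minute 85 to minute 100, minute 125 to minute 145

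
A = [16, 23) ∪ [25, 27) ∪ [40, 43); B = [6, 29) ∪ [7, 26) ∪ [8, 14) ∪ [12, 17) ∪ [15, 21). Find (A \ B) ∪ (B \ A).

[6, 16) ∪ [23, 25) ∪ [27, 29) ∪ [40, 43)

Second set merges to [6, 29).
A but not B: [40, 43).
B but not A: [6, 16), [23, 25), [27, 29).
Combining gives A △ B.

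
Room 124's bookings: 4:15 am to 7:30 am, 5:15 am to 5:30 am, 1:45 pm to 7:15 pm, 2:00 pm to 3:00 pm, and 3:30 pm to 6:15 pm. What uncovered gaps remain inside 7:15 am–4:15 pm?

7:30 am–1:45 pm

Covered (merged): 4:15 am–7:30 am, 1:45 pm–7:15 pm.
Uncovered inside 7:15 am–4:15 pm: 7:30 am–1:45 pm.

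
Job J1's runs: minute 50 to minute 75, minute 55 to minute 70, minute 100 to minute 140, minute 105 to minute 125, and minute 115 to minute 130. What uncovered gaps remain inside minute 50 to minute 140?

After merging, the occupied span is minute 50 to minute 75, minute 100 to minute 140.
Complement within minute 50 to minute 140: minute 75 to minute 100.

minute 75 to minute 100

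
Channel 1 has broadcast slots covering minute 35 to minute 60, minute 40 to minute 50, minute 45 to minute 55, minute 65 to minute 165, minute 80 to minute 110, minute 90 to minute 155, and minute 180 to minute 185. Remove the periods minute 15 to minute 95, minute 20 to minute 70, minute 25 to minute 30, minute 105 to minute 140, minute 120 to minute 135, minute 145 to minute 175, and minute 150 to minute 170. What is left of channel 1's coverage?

minute 95 to minute 105, minute 140 to minute 145, minute 180 to minute 185

Merge the first list: minute 35 to minute 60, minute 65 to minute 165, minute 180 to minute 185.
Merge the second list: minute 15 to minute 95, minute 105 to minute 140, minute 145 to minute 175.
minute 35 to minute 60 lies entirely inside B → drops out.
minute 65 to minute 165 with B removed leaves minute 95 to minute 105, minute 140 to minute 145.
minute 180 to minute 185 is untouched.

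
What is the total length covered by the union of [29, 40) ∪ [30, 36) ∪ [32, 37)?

Merged: [29, 40).
Length: 11.

11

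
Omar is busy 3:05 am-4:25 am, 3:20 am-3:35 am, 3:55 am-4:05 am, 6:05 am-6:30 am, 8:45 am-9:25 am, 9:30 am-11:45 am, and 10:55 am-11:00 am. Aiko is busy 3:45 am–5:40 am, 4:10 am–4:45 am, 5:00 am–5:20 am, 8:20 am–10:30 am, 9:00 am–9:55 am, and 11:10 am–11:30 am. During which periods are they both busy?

First set merges to 3:05 am–4:25 am, 6:05 am–6:30 am, 8:45 am–9:25 am, 9:30 am–11:45 am.
Second set merges to 3:45 am–5:40 am, 8:20 am–10:30 am, 11:10 am–11:30 am.
3:05 am–4:25 am meets the second set on 3:45 am–4:25 am.
6:05 am–6:30 am: no overlap with the second set.
8:45 am–9:25 am meets the second set on 8:45 am–9:25 am.
9:30 am–11:45 am meets the second set on 9:30 am–10:30 am, 11:10 am–11:30 am.

3:45 am–4:25 am, 8:45 am–9:25 am, 9:30 am–10:30 am, 11:10 am–11:30 am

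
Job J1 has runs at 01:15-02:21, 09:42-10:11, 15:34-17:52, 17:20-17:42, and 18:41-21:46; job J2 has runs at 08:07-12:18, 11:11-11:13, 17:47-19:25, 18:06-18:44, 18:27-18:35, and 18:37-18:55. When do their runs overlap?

09:42-10:11, 17:47-17:52, 18:41-19:25

Merge the first list: 01:15-02:21, 09:42-10:11, 15:34-17:52, 18:41-21:46.
Merge the second list: 08:07-12:18, 17:47-19:25.
01:15-02:21: no overlap with the second set.
09:42-10:11 meets the second set on 09:42-10:11.
15:34-17:52 meets the second set on 17:47-17:52.
18:41-21:46 meets the second set on 18:41-19:25.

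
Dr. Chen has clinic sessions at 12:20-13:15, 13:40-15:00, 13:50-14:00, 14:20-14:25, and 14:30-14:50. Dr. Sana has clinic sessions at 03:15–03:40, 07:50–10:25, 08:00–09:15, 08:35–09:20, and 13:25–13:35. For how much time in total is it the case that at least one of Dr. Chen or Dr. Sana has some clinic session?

Merge the first list: 12:20–13:15, 13:40–15:00.
Merge the second list: 03:15–03:40, 07:50–10:25, 13:25–13:35.
A ∪ B = 03:15–03:40, 07:50–10:25, 12:20–13:15, 13:25–13:35, 13:40–15:00.
Total: 25 min + 2 h 35 min + 55 min + 10 min + 1 h 20 min = 5 h 25 min.

5 h 25 min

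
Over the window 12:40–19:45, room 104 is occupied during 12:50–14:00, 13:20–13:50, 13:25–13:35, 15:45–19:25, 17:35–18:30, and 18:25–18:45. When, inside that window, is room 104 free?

12:40–12:50, 14:00–15:45, 19:25–19:45

Covered (merged): 12:50–14:00, 15:45–19:25.
Complement within 12:40–19:45: 12:40–12:50, 14:00–15:45, 19:25–19:45.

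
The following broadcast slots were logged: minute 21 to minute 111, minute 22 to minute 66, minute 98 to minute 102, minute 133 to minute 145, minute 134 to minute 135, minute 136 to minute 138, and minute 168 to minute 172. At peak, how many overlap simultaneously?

Sweep endpoints in order; track running count of active intervals.
Peak of 2 reached at minute 22.

2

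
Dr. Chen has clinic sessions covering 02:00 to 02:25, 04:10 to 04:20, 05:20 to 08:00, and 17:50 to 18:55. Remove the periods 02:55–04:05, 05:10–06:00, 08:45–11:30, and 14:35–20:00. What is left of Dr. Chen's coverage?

02:00-02:25, 04:10-04:20, 06:00-08:00

02:00-02:25 is untouched.
04:10-04:20 is untouched.
05:20-08:00 with B removed leaves 06:00-08:00.
17:50-18:55 lies entirely inside B → drops out.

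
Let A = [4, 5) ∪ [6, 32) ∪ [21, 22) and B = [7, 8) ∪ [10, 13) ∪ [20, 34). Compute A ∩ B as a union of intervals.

[7, 8) ∪ [10, 13) ∪ [20, 32)

Merge the first list: [4, 5), [6, 32).
[4, 5): no overlap with the second set.
[6, 32) meets the second set on [7, 8), [10, 13), [20, 32).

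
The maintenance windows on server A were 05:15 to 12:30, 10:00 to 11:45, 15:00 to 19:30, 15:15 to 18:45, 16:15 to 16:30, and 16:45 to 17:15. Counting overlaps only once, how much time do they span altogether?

Merged: 05:15-12:30, 15:00-19:30.
Lengths: 7 h 15 min + 4 h 30 min = 11 h 45 min.

11 h 45 min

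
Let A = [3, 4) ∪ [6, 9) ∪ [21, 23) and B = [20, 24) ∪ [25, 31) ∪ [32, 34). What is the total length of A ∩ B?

2

A ∩ B = [21, 23).
Total: 2.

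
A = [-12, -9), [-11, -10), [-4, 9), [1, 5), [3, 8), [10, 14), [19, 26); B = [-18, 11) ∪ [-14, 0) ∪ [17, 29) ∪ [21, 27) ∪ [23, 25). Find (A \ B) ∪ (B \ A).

[-18, -12) ∪ [-9, -4) ∪ [9, 10) ∪ [11, 14) ∪ [17, 19) ∪ [26, 29)

A, merged: [-12, -9), [-4, 9), [10, 14), [19, 26).
B, merged: [-18, 11), [17, 29).
A but not B: [11, 14).
B but not A: [-18, -12), [-9, -4), [9, 10), [17, 19), [26, 29).
Combining gives A △ B.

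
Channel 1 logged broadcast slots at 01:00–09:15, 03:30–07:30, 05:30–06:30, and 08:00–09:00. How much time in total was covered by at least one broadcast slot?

Merged: 01:00–09:15.
Length: 8 h 15 min.

8 h 15 min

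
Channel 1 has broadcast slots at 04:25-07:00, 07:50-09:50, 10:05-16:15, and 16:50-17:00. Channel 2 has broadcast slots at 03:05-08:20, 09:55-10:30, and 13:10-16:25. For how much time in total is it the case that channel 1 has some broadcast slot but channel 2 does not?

A \ B = 08:20-09:50, 10:30-13:10, 16:50-17:00.
Total: 1 h 30 min + 2 h 40 min + 10 min = 4 h 20 min.

4 h 20 min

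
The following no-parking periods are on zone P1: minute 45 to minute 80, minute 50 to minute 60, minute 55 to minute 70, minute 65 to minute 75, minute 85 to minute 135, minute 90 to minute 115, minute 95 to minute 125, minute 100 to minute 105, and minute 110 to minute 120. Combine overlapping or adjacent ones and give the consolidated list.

minute 45 to minute 80, minute 85 to minute 135

minute 50 to minute 60 overlaps/touches minute 45 to minute 80 → extend to minute 45 to minute 80.
minute 55 to minute 70 overlaps/touches minute 45 to minute 80 → extend to minute 45 to minute 80.
minute 65 to minute 75 overlaps/touches minute 45 to minute 80 → extend to minute 45 to minute 80.
minute 85 to minute 135 is disjoint → start new block.
minute 90 to minute 115 overlaps/touches minute 85 to minute 135 → extend to minute 85 to minute 135.
minute 95 to minute 125 overlaps/touches minute 85 to minute 135 → extend to minute 85 to minute 135.
minute 100 to minute 105 overlaps/touches minute 85 to minute 135 → extend to minute 85 to minute 135.
minute 110 to minute 120 overlaps/touches minute 85 to minute 135 → extend to minute 85 to minute 135.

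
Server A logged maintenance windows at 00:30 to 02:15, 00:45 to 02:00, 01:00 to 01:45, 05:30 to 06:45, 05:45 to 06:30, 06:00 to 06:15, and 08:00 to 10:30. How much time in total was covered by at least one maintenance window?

Merged: 00:30–02:15, 05:30–06:45, 08:00–10:30.
Lengths: 1 h 45 min + 1 h 15 min + 2 h 30 min = 5 h 30 min.

5 h 30 min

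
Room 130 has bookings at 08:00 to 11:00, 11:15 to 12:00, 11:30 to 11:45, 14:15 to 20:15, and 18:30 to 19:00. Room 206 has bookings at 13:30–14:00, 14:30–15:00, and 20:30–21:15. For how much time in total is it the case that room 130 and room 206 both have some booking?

30 min

Merge the first list: 08:00–11:00, 11:15–12:00, 14:15–20:15.
A ∩ B = 14:30–15:00.
Total: 30 min.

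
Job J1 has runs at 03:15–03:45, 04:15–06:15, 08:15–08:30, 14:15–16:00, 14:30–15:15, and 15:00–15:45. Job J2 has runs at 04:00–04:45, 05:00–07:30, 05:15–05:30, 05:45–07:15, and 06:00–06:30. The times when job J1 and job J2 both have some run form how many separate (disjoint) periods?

A, merged: 03:15–03:45, 04:15–06:15, 08:15–08:30, 14:15–16:00.
B, merged: 04:00–04:45, 05:00–07:30.
A ∩ B = 04:15–04:45, 05:00–06:15.
That is 2 disjoint pieces.

2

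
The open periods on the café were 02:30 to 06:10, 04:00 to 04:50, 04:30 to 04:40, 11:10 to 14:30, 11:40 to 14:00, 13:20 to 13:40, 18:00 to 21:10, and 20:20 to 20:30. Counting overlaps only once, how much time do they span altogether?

10 h 10 min

Merged: 02:30–06:10, 11:10–14:30, 18:00–21:10.
Lengths: 3 h 40 min + 3 h 20 min + 3 h 10 min = 10 h 10 min.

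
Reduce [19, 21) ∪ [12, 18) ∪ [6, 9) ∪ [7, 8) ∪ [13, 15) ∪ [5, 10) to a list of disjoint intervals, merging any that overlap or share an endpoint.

[5, 10) ∪ [12, 18) ∪ [19, 21)

Sort by start: [5, 10), [6, 9), [7, 8), [12, 18), [13, 15), [19, 21).
[6, 9) overlaps/touches [5, 10) → extend to [5, 10).
[7, 8) overlaps/touches [5, 10) → extend to [5, 10).
[12, 18) is disjoint → start new block.
[13, 15) overlaps/touches [12, 18) → extend to [12, 18).
[19, 21) is disjoint → start new block.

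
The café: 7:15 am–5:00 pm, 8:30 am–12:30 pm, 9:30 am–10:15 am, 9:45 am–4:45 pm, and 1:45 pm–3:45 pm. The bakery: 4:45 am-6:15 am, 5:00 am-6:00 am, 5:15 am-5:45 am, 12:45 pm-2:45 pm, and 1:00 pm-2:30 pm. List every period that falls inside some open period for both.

12:45 pm-2:45 pm

A, merged: 7:15 am-5:00 pm.
B, merged: 4:45 am-6:15 am, 12:45 pm-2:45 pm.
7:15 am-5:00 pm meets the second set on 12:45 pm-2:45 pm.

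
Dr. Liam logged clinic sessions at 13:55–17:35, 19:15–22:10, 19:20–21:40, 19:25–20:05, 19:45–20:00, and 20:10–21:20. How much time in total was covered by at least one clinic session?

Merged: 13:55–17:35, 19:15–22:10.
Lengths: 3 h 40 min + 2 h 55 min = 6 h 35 min.

6 h 35 min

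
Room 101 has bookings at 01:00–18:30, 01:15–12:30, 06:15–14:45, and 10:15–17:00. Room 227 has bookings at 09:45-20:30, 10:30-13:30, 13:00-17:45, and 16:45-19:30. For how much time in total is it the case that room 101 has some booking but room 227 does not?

First set merges to 01:00–18:30.
Second set merges to 09:45–20:30.
A \ B = 01:00–09:45.
Total: 8 h 45 min.

8 h 45 min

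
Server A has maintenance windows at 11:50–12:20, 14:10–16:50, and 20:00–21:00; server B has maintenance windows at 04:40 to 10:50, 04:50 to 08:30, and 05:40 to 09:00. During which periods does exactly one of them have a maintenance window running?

04:40–10:50, 11:50–12:20, 14:10–16:50, 20:00–21:00

Second set merges to 04:40–10:50.
A \ B = 11:50–12:20, 14:10–16:50, 20:00–21:00.
B \ A = 04:40–10:50.
Union of the two gives the symmetric difference.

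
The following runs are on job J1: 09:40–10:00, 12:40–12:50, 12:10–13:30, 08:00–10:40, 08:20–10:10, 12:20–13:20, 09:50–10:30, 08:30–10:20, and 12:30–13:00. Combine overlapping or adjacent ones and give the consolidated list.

08:00–10:40, 12:10–13:30

Sort by start: 08:00–10:40, 08:20–10:10, 08:30–10:20, 09:40–10:00, 09:50–10:30, 12:10–13:30, 12:20–13:20, 12:30–13:00, 12:40–12:50.
08:20–10:10 overlaps/touches 08:00–10:40 → extend to 08:00–10:40.
08:30–10:20 overlaps/touches 08:00–10:40 → extend to 08:00–10:40.
09:40–10:00 overlaps/touches 08:00–10:40 → extend to 08:00–10:40.
09:50–10:30 overlaps/touches 08:00–10:40 → extend to 08:00–10:40.
12:10–13:30 is disjoint → start new block.
12:20–13:20 overlaps/touches 12:10–13:30 → extend to 12:10–13:30.
12:30–13:00 overlaps/touches 12:10–13:30 → extend to 12:10–13:30.
12:40–12:50 overlaps/touches 12:10–13:30 → extend to 12:10–13:30.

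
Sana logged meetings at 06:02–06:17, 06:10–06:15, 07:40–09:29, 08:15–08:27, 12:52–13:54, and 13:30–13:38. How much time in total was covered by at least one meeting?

3 h 6 min

Merged: 06:02–06:17, 07:40–09:29, 12:52–13:54.
Lengths: 15 min + 1 h 49 min + 1 h 2 min = 3 h 6 min.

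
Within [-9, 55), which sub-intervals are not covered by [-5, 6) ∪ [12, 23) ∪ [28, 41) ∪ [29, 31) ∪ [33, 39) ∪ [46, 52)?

[-9, -5) ∪ [6, 12) ∪ [23, 28) ∪ [41, 46) ∪ [52, 55)

The merged coverage is [-5, 6), [12, 23), [28, 41), [46, 52).
Gaps within [-9, 55): [-9, -5), [6, 12), [23, 28), [41, 46), [52, 55).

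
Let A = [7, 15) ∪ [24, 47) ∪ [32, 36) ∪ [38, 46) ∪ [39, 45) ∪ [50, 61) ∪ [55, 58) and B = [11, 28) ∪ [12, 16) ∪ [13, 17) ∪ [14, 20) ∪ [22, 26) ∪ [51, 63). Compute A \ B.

[7, 11) ∪ [28, 47) ∪ [50, 51)

A, merged: [7, 15), [24, 47), [50, 61).
B, merged: [11, 28), [51, 63).
[7, 15) with B removed leaves [7, 11).
[24, 47) with B removed leaves [28, 47).
[50, 61) with B removed leaves [50, 51).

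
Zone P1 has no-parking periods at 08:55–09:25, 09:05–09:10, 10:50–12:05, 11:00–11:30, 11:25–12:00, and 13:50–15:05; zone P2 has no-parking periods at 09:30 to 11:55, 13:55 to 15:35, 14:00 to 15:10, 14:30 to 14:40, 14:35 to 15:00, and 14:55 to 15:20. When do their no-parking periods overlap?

10:50–11:55, 13:55–15:05

A, merged: 08:55–09:25, 10:50–12:05, 13:50–15:05.
B, merged: 09:30–11:55, 13:55–15:35.
08:55–09:25 meets no B interval.
10:50–12:05 ∩ B → 10:50–11:55.
13:50–15:05 ∩ B → 13:55–15:05.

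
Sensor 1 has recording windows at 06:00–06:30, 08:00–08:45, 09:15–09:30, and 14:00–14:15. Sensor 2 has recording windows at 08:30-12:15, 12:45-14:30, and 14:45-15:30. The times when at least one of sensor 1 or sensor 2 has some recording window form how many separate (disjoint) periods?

4

A ∪ B = 06:00–06:30, 08:00–12:15, 12:45–14:30, 14:45–15:30.
That is 4 disjoint pieces.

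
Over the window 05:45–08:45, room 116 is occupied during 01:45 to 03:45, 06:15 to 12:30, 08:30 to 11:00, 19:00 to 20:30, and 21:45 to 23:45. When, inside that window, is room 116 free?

05:45–06:15

The merged coverage is 01:45–03:45, 06:15–12:30, 19:00–20:30, 21:45–23:45.
Gaps within 05:45–08:45: 05:45–06:15.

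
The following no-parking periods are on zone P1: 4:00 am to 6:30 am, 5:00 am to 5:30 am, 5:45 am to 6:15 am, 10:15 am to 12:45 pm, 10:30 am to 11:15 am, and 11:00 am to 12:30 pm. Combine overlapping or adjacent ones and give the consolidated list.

4:00 am–6:30 am, 10:15 am–12:45 pm

5:00 am–5:30 am overlaps/touches 4:00 am–6:30 am → extend to 4:00 am–6:30 am.
5:45 am–6:15 am overlaps/touches 4:00 am–6:30 am → extend to 4:00 am–6:30 am.
10:15 am–12:45 pm is disjoint → start new block.
10:30 am–11:15 am overlaps/touches 10:15 am–12:45 pm → extend to 10:15 am–12:45 pm.
11:00 am–12:30 pm overlaps/touches 10:15 am–12:45 pm → extend to 10:15 am–12:45 pm.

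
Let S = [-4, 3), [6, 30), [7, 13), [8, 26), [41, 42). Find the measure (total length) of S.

32

Merged: [-4, 3), [6, 30), [41, 42).
Lengths: 7 + 24 + 1 = 32.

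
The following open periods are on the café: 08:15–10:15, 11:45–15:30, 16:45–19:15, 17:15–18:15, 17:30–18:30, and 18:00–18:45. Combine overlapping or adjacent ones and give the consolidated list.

11:45–15:30 is disjoint → start new block.
16:45–19:15 is disjoint → start new block.
17:15–18:15 overlaps/touches 16:45–19:15 → extend to 16:45–19:15.
17:30–18:30 overlaps/touches 16:45–19:15 → extend to 16:45–19:15.
18:00–18:45 overlaps/touches 16:45–19:15 → extend to 16:45–19:15.

08:15–10:15, 11:45–15:30, 16:45–19:15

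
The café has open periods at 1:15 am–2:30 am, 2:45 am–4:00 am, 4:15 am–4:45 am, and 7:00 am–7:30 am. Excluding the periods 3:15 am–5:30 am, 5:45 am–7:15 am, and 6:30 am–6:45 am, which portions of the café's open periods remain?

Merge the second list: 3:15 am–5:30 am, 5:45 am–7:15 am.
1:15 am–2:30 am: no B overlap → unchanged.
2:45 am–4:00 am minus B → 2:45 am–3:15 am.
4:15 am–4:45 am: fully covered by B → removed.
7:00 am–7:30 am minus B → 7:15 am–7:30 am.

1:15 am–2:30 am, 2:45 am–3:15 am, 7:15 am–7:30 am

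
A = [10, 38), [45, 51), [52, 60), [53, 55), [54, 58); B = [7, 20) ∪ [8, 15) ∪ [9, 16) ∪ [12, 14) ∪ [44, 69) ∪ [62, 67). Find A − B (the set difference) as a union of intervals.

[20, 38)

A, merged: [10, 38), [45, 51), [52, 60).
B, merged: [7, 20), [44, 69).
[10, 38) \ B = [20, 38).
[45, 51): entirely removed.
[52, 60): entirely removed.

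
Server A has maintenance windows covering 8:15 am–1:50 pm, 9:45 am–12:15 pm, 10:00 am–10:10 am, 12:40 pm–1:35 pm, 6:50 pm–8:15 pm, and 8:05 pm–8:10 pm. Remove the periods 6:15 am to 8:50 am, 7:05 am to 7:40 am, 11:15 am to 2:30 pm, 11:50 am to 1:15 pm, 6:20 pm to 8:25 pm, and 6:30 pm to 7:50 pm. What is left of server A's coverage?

First set merges to 8:15 am-1:50 pm, 6:50 pm-8:15 pm.
Second set merges to 6:15 am-8:50 am, 11:15 am-2:30 pm, 6:20 pm-8:25 pm.
8:15 am-1:50 pm with B removed leaves 8:50 am-11:15 am.
6:50 pm-8:15 pm lies entirely inside B → drops out.

8:50 am-11:15 am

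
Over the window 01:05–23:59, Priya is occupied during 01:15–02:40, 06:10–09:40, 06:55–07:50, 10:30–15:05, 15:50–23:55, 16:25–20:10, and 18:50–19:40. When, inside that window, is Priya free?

After merging, the occupied span is 01:15–02:40, 06:10–09:40, 10:30–15:05, 15:50–23:55.
Gaps within 01:05–23:59: 01:05–01:15, 02:40–06:10, 09:40–10:30, 15:05–15:50, 23:55–23:59.

01:05–01:15, 02:40–06:10, 09:40–10:30, 15:05–15:50, 23:55–23:59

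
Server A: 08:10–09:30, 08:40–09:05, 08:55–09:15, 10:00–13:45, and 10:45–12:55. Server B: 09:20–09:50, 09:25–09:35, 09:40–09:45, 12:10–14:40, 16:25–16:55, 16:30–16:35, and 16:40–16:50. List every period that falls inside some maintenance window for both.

First set merges to 08:10-09:30, 10:00-13:45.
Second set merges to 09:20-09:50, 12:10-14:40, 16:25-16:55.
08:10-09:30 ∩ B → 09:20-09:30.
10:00-13:45 ∩ B → 12:10-13:45.

09:20-09:30, 12:10-13:45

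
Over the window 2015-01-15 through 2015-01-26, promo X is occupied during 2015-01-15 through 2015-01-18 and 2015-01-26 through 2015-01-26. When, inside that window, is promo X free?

2015-01-19 through 2015-01-25

The merged coverage is 2015-01-15 through 2015-01-18, 2015-01-26 through 2015-01-26.
Gaps within 2015-01-15 through 2015-01-26: 2015-01-19 through 2015-01-25.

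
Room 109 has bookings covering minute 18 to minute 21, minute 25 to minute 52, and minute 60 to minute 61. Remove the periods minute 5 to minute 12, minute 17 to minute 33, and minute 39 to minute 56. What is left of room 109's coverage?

minute 33 to minute 39, minute 60 to minute 61

minute 18 to minute 21: fully covered by B → removed.
minute 25 to minute 52 minus B → minute 33 to minute 39.
minute 60 to minute 61: no B overlap → unchanged.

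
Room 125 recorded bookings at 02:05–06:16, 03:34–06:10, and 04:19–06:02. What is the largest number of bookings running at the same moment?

At 04:19, 3 of the intervals are simultaneously active.
No point has more.

3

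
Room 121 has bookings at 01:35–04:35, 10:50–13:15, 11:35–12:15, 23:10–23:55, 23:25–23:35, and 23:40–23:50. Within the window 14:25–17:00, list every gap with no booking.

After merging, the occupied span is 01:35-04:35, 10:50-13:15, 23:10-23:55.
Complement within 14:25-17:00: 14:25-17:00.

14:25-17:00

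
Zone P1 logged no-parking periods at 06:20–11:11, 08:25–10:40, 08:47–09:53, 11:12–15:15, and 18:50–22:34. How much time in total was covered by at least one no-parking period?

12 h 38 min

Merged: 06:20–11:11, 11:12–15:15, 18:50–22:34.
Lengths: 4 h 51 min + 4 h 3 min + 3 h 44 min = 12 h 38 min.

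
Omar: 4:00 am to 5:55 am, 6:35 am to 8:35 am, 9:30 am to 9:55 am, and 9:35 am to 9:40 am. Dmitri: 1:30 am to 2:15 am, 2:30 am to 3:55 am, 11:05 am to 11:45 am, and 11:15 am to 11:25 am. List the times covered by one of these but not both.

1:30 am–2:15 am, 2:30 am–3:55 am, 4:00 am–5:55 am, 6:35 am–8:35 am, 9:30 am–9:55 am, 11:05 am–11:45 am

Merge the first list: 4:00 am–5:55 am, 6:35 am–8:35 am, 9:30 am–9:55 am.
Merge the second list: 1:30 am–2:15 am, 2:30 am–3:55 am, 11:05 am–11:45 am.
Only in the first: 4:00 am–5:55 am, 6:35 am–8:35 am, 9:30 am–9:55 am.
Only in the second: 1:30 am–2:15 am, 2:30 am–3:55 am, 11:05 am–11:45 am.
Together these are the periods covered by exactly one.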